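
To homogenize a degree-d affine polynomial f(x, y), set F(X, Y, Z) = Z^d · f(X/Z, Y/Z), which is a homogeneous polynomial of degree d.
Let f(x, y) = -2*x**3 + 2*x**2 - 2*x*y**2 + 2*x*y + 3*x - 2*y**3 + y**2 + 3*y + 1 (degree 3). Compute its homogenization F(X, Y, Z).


F(X, Y, Z) = -2*X**3 + 2*X**2*Z - 2*X*Y**2 + 2*X*Y*Z + 3*X*Z**2 - 2*Y**3 + Y**2*Z + 3*Y*Z**2 + Z**3

deg(f) = 3.
Substitute x = X/Z, y = Y/Z into f, then multiply by Z^3.
  monomial -2·x^3·y^0 ↦ -2·X^3·Y^0·Z^0.
  monomial 2·x^2·y^0 ↦ 2·X^2·Y^0·Z^1.
  monomial -2·x^1·y^2 ↦ -2·X^1·Y^2·Z^0.
  monomial 2·x^1·y^1 ↦ 2·X^1·Y^1·Z^1.
  monomial 3·x^1·y^0 ↦ 3·X^1·Y^0·Z^2.
  monomial -2·x^0·y^3 ↦ -2·X^0·Y^3·Z^0.
  monomial 1·x^0·y^2 ↦ 1·X^0·Y^2·Z^1.
  monomial 3·x^0·y^1 ↦ 3·X^0·Y^1·Z^2.
  monomial 1·x^0·y^0 ↦ 1·X^0·Y^0·Z^3.
Collecting: F(X, Y, Z) = -2*X**3 + 2*X**2*Z - 2*X*Y**2 + 2*X*Y*Z + 3*X*Z**2 - 2*Y**3 + Y**2*Z + 3*Y*Z**2 + Z**3.


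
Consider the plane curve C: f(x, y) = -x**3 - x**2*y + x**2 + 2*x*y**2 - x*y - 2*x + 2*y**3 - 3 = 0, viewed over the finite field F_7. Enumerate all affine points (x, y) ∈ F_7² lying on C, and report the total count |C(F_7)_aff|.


Affine F_7-points: {(1, 4), (4, 3)}; count = 2.

For each of the 49 pairs (x, y) ∈ F_7², evaluate f(x, y) mod 7. Record the zeros.
  x = 0: [0↦4, 1↦6, 2↦6, 3↦2, 4↦6, 5↦2, 6↦2]  zeros at y ∈ ∅
  x = 1: [0↦2, 1↦4, 2↦1, 3↦5, 4↦0, 5↦5, 6↦4]  zeros at y ∈ {4}
  x = 2: [0↦3, 1↦3, 2↦2, 3↦5, 4↦3, 5↦1, 6↦4]  zeros at y ∈ ∅
  x = 3: [0↦1, 1↦4, 2↦3, 3↦3, 4↦2, 5↦5, 6↦3]  zeros at y ∈ ∅
  x = 4: [0↦4, 1↦1, 2↦5, 3↦0, 4↦5, 5↦4, 6↦2]  zeros at y ∈ {3}
  x = 5: [0↦6, 1↦2, 2↦2, 3↦4, 4↦6, 5↦6, 6↦2]  zeros at y ∈ ∅
  x = 6: [0↦1, 1↦1, 2↦2, 3↦2, 4↦6, 5↦5, 6↦4]  zeros at y ∈ ∅
Collecting zeros: affine points = {(1, 4), (4, 3)}.
Total count |C(F_7)_aff| = 2.


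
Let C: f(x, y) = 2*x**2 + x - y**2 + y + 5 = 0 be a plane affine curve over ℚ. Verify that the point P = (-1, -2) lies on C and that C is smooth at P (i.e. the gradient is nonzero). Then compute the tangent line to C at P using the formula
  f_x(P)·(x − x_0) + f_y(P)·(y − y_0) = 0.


Tangent line at P: -3*x + 5*y + 7 = 0.

Step 1: f(-1, -2) = 0, so P lies on C.
Step 2: partial derivatives
  f_x(x, y) = 4*x + 1, f_y(x, y) = 1 - 2*y.
  f_x(P) = -3, f_y(P) = 5 (gradient nonzero, so P is smooth).
Step 3: tangent line at P: -3·(x − -1) + 5·(y − -2) = 0.
Expanding: -3*x + 5*y + 7 = 0.


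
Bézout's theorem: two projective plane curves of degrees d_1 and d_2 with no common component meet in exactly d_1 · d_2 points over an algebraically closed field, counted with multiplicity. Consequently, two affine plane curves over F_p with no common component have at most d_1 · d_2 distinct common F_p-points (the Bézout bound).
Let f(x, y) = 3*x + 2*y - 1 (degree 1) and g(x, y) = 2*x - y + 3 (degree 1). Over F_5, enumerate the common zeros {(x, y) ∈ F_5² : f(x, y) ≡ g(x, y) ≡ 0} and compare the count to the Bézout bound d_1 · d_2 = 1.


Common zeros: {(0, 3)}; count = 1; Bézout bound = 1.

deg(f) = 1, deg(g) = 1, so Bézout bound = 1.
Scan x ∈ F_5. For each x, list the y ∈ F_5 with f(x, y) ≡ 0 and those with g(x, y) ≡ 0 (mod 5); the common zeros in that column are the intersection.
  x = 0: f ≡ 0 at y ∈ {3}; g ≡ 0 at y ∈ {3}; common: {3}.
  x = 1: f ≡ 0 at y ∈ {4}; g ≡ 0 at y ∈ {0}; common: ∅.
  x = 2: f ≡ 0 at y ∈ {0}; g ≡ 0 at y ∈ {2}; common: ∅.
  x = 3: f ≡ 0 at y ∈ {1}; g ≡ 0 at y ∈ {4}; common: ∅.
  x = 4: f ≡ 0 at y ∈ {2}; g ≡ 0 at y ∈ {1}; common: ∅.
Collecting: common zeros = {(0, 3)}, so the count is 1.
Comparison with the Bézout bound: 1 ≤ 1 = deg(f)·deg(g), as expected for curves with no common component (the bound is attained).


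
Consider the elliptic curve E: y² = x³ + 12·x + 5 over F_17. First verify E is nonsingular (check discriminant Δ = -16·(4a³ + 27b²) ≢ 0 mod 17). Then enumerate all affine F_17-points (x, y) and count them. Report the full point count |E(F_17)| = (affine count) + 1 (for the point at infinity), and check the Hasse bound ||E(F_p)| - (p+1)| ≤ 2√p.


Affine points = {(1, 1), (1, 16), (3, 0), (4, 7), (4, 10), (6, 2), (6, 15), (8, 1), (8, 16), (9, 3), (9, 14), (16, 3), (16, 14)}; affine count = 13; |E(F_17)| = 14.

Discriminant check: Δ ∝ 4a³ + 27b² = 4·12³ + 27·5² = 4·1728 + 27·25 ≡ 5 (mod 17). Nonzero ⇒ E is nonsingular.
For each x ∈ F_17, compute rhs = x³ + 12·x + 5 mod 17, then count y ∈ F_17 with y² ≡ rhs.
  x = 0: rhs = 5, matching y values: none (0 points).
  x = 1: rhs = 1, matching y values: 1, 16 (2 points).
  x = 2: rhs = 3, matching y values: none (0 points).
  x = 3: rhs = 0, matching y values: 0 (1 points).
  x = 4: rhs = 15, matching y values: 7, 10 (2 points).
  x = 5: rhs = 3, matching y values: none (0 points).
  x = 6: rhs = 4, matching y values: 2, 15 (2 points).
  x = 7: rhs = 7, matching y values: none (0 points).
  x = 8: rhs = 1, matching y values: 1, 16 (2 points).
  x = 9: rhs = 9, matching y values: 3, 14 (2 points).
  x = 10: rhs = 3, matching y values: none (0 points).
  x = 11: rhs = 6, matching y values: none (0 points).
  x = 12: rhs = 7, matching y values: none (0 points).
  x = 13: rhs = 12, matching y values: none (0 points).
  x = 14: rhs = 10, matching y values: none (0 points).
  x = 15: rhs = 7, matching y values: none (0 points).
  x = 16: rhs = 9, matching y values: 3, 14 (2 points).
Total affine count: 13.
Full point count |E(F_17)| = 13 + 1 = 14.
Hasse bound: |14 − (17+1)| = |-4| = 4 ≤ 2√17 ≈ 8.2462 ✓.


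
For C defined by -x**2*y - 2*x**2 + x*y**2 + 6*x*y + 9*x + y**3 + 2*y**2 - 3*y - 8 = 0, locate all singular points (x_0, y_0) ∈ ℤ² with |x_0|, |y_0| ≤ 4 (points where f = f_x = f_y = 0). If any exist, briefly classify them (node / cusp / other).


Singular points: {(2, -1)}; classification: node.

Compute partial derivatives:
  f_x = -2*x*y - 4*x + y**2 + 6*y + 9.
  f_y = -x**2 + 2*x*y + 6*x + 3*y**2 + 4*y - 3.
Scan x_0 ∈ {−4, ..., 4}. For each x_0, f_y(x_0, y) is a polynomial in y; find its integer roots y ∈ {−4, ..., 4}, then test f_x and f at those candidates.
  x = -4: f_y(-4, y) = 3*y**2 - 4*y - 43; no integer root y with |y| ≤ 4.
  x = -3: f_y(-3, y) = 3*y**2 - 2*y - 30; no integer root y with |y| ≤ 4.
  x = -2: f_y(-2, y) = 3*y**2 - 19; no integer root y with |y| ≤ 4.
  x = -1: f_y(-1, y) = 3*y**2 + 2*y - 10; no integer root y with |y| ≤ 4.
  x = 0: f_y(0, y) = 3*y**2 + 4*y - 3; no integer root y with |y| ≤ 4.
  x = 1: f_y(1, y) = 3*y**2 + 6*y + 2; no integer root y with |y| ≤ 4.
  x = 2: f_y(2, y) = 3*y**2 + 8*y + 5; vanishes at y ∈ {-1}. (2, -1): f_x = 0, f = 0 — SINGULAR.
  x = 3: f_y(3, y) = 3*y**2 + 10*y + 6; no integer root y with |y| ≤ 4.
  x = 4: f_y(4, y) = 3*y**2 + 12*y + 5; no integer root y with |y| ≤ 4.
Only singular point on the grid: (2, -1).
Classify: substitute x = 2 + u, y = -1 + v and expand: f = -u**2*v - u**2 + u*v**2 + v**3 + v**2.
No constant or linear terms (consistent with a singular point). Quadratic part: -u**2 + v**2. Cubic part: -u**2*v + u*v**2 + v**3.
The quadratic part v**2 - u**2 = (v − u)(v + u) splits into two distinct linear factors, so there are two distinct tangent lines y − -1 = ±(x − 2) — this is a node (ordinary double point).
Classification: node.


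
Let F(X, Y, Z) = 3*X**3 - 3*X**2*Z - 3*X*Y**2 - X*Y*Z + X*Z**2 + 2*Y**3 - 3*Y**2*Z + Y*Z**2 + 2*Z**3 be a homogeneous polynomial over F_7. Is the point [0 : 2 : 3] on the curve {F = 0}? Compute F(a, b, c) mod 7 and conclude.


F(0,2,3) ≡ 3 (mod 7); P is NOT on the curve.

Evaluate F(0, 2, 3) term-by-term (mod 7).
  3*X**3 ↦ 3·0·1·1 = 0
  -3*X**2*Z ↦ -3·0·1·3 = 0
  -3*X*Y**2 ↦ -3·0·4·1 = 0
  -X*Y*Z ↦ -1·0·2·3 = 0
  X*Z**2 ↦ 1·0·1·9 = 0
  2*Y**3 ↦ 2·1·8·1 = 16
  -3*Y**2*Z ↦ -3·1·4·3 = -36
  Y*Z**2 ↦ 1·1·2·9 = 18
  2*Z**3 ↦ 2·1·1·27 = 54
Sum: F(0, 2, 3) = (0) + (0) + (0) + (0) + (0) + (16) + (-36) + (18) + (54) = 52.
Reducing mod 7: 52 ≡ 3 (mod 7).
Since F(a, b, c) ≡ 3 ≠ 0 (mod 7), P does NOT lie on the curve.


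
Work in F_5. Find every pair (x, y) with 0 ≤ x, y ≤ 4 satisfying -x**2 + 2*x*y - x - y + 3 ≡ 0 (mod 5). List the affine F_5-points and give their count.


Affine F_5-points: {(0, 3), (1, 4), (2, 1), (4, 1)}; count = 4.

For each of the 25 pairs (x, y) ∈ F_5², evaluate f(x, y) mod 5. Record the zeros.
  x = 0: [0↦3, 1↦2, 2↦1, 3↦0, 4↦4]  zeros at y ∈ {3}
  x = 1: [0↦1, 1↦2, 2↦3, 3↦4, 4↦0]  zeros at y ∈ {4}
  x = 2: [0↦2, 1↦0, 2↦3, 3↦1, 4↦4]  zeros at y ∈ {1}
  x = 3: [0↦1, 1↦1, 2↦1, 3↦1, 4↦1]  zeros at y ∈ ∅
  x = 4: [0↦3, 1↦0, 2↦2, 3↦4, 4↦1]  zeros at y ∈ {1}
Collecting zeros: affine points = {(0, 3), (1, 4), (2, 1), (4, 1)}.
Total count |C(F_5)_aff| = 4.


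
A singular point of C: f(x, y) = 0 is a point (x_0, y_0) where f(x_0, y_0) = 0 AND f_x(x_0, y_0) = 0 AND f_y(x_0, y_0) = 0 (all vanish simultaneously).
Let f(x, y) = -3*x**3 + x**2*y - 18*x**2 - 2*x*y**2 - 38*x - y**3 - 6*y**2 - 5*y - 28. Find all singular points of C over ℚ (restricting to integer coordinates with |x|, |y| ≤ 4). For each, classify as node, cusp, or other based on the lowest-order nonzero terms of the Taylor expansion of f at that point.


Singular points: {(-2, -1)}; classification: node.

Compute partial derivatives:
  f_x = -9*x**2 + 2*x*y - 36*x - 2*y**2 - 38.
  f_y = x**2 - 4*x*y - 3*y**2 - 12*y - 5.
Scan x_0 ∈ {−4, ..., 4}. For each x_0, f_y(x_0, y) is a polynomial in y; find its integer roots y ∈ {−4, ..., 4}, then test f_x and f at those candidates.
  x = -4: f_y(-4, y) = -3*y**2 + 4*y + 11; no integer root y with |y| ≤ 4.
  x = -3: f_y(-3, y) = 4 - 3*y**2; no integer root y with |y| ≤ 4.
  x = -2: f_y(-2, y) = -3*y**2 - 4*y - 1; vanishes at y ∈ {-1}. (-2, -1): f_x = 0, f = 0 — SINGULAR.
  x = -1: f_y(-1, y) = -3*y**2 - 8*y - 4; vanishes at y ∈ {-2}. (-1, -2): f_x = -15 ≠ 0.
  x = 0: f_y(0, y) = -3*y**2 - 12*y - 5; no integer root y with |y| ≤ 4.
  x = 1: f_y(1, y) = -3*y**2 - 16*y - 4; no integer root y with |y| ≤ 4.
  x = 2: f_y(2, y) = -3*y**2 - 20*y - 1; no integer root y with |y| ≤ 4.
  x = 3: f_y(3, y) = -3*y**2 - 24*y + 4; no integer root y with |y| ≤ 4.
  x = 4: f_y(4, y) = -3*y**2 - 28*y + 11; no integer root y with |y| ≤ 4.
Only singular point on the grid: (-2, -1).
Classify: substitute x = -2 + u, y = -1 + v and expand: f = -3*u**3 + u**2*v - u**2 - 2*u*v**2 - v**3 + v**2.
No constant or linear terms (consistent with a singular point). Quadratic part: -u**2 + v**2. Cubic part: -3*u**3 + u**2*v - 2*u*v**2 - v**3.
The quadratic part v**2 - u**2 = (v − u)(v + u) splits into two distinct linear factors, so there are two distinct tangent lines y − -1 = ±(x − -2) — this is a node (ordinary double point).
Classification: node.


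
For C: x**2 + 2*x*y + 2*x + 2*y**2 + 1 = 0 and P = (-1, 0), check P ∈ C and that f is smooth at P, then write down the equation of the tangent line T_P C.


Tangent line at P: -2*y = 0.

Step 1: f(-1, 0) = 0, so P lies on C.
Step 2: partial derivatives
  f_x(x, y) = 2*x + 2*y + 2, f_y(x, y) = 2*x + 4*y.
  f_x(P) = 0, f_y(P) = -2 (gradient nonzero, so P is smooth).
Step 3: tangent line at P: 0·(x − -1) + -2·(y − 0) = 0.
Expanding: -2*y = 0.


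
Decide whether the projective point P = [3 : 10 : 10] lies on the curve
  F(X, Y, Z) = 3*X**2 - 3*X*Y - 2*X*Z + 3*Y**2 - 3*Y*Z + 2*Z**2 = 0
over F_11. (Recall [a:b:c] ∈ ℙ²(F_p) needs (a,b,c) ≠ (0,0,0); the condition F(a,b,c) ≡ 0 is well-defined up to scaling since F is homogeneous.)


F(3,10,10) ≡ 0 (mod 11); P is on the curve.

Evaluate F(3, 10, 10) term-by-term (mod 11).
  3*X**2 ↦ 3·9·1·1 = 27
  -3*X*Y ↦ -3·3·10·1 = -90
  -2*X*Z ↦ -2·3·1·10 = -60
  3*Y**2 ↦ 3·1·100·1 = 300
  -3*Y*Z ↦ -3·1·10·10 = -300
  2*Z**2 ↦ 2·1·1·100 = 200
Sum: F(3, 10, 10) = (27) + (-90) + (-60) + (300) + (-300) + (200) = 77.
Reducing mod 11: 77 ≡ 0 (mod 11).
Since F(a, b, c) ≡ 0 (mod 11), P lies on the curve.


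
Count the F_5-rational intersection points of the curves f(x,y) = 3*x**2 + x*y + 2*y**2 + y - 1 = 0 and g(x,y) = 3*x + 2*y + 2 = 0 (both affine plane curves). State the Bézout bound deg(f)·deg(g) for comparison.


Common zeros: {(0, 4), (4, 3)}; count = 2; Bézout bound = 2.

deg(f) = 2, deg(g) = 1, so Bézout bound = 2.
Scan x ∈ F_5. For each x, list the y ∈ F_5 with f(x, y) ≡ 0 and those with g(x, y) ≡ 0 (mod 5); the common zeros in that column are the intersection.
  x = 0: f ≡ 0 at y ∈ {3, 4}; g ≡ 0 at y ∈ {4}; common: {4}.
  x = 1: f ≡ 0 at y ∈ ∅; g ≡ 0 at y ∈ {0}; common: ∅.
  x = 2: f ≡ 0 at y ∈ {2, 4}; g ≡ 0 at y ∈ {1}; common: ∅.
  x = 3: f ≡ 0 at y ∈ ∅; g ≡ 0 at y ∈ {2}; common: ∅.
  x = 4: f ≡ 0 at y ∈ {2, 3}; g ≡ 0 at y ∈ {3}; common: {3}.
Collecting: common zeros = {(0, 4), (4, 3)}, so the count is 2.
Comparison with the Bézout bound: 2 ≤ 2 = deg(f)·deg(g), as expected for curves with no common component (the bound is attained).


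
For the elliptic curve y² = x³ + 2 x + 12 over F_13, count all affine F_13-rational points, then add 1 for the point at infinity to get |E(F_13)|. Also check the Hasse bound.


Affine points = {(0, 5), (0, 8), (5, 2), (5, 11), (11, 0), (12, 3), (12, 10)}; affine count = 7; |E(F_13)| = 8.

Discriminant check: Δ ∝ 4a³ + 27b² = 4·2³ + 27·12² = 4·8 + 27·144 ≡ 7 (mod 13). Nonzero ⇒ E is nonsingular.
For each x ∈ F_13, compute rhs = x³ + 2·x + 12 mod 13, then count y ∈ F_13 with y² ≡ rhs.
  x = 0: rhs = 12, matching y values: 5, 8 (2 points).
  x = 1: rhs = 2, matching y values: none (0 points).
  x = 2: rhs = 11, matching y values: none (0 points).
  x = 3: rhs = 6, matching y values: none (0 points).
  x = 4: rhs = 6, matching y values: none (0 points).
  x = 5: rhs = 4, matching y values: 2, 11 (2 points).
  x = 6: rhs = 6, matching y values: none (0 points).
  x = 7: rhs = 5, matching y values: none (0 points).
  x = 8: rhs = 7, matching y values: none (0 points).
  x = 9: rhs = 5, matching y values: none (0 points).
  x = 10: rhs = 5, matching y values: none (0 points).
  x = 11: rhs = 0, matching y values: 0 (1 points).
  x = 12: rhs = 9, matching y values: 3, 10 (2 points).
Total affine count: 7.
Full point count |E(F_13)| = 7 + 1 = 8.
Hasse bound: |8 − (13+1)| = |-6| = 6 ≤ 2√13 ≈ 7.2111 ✓.


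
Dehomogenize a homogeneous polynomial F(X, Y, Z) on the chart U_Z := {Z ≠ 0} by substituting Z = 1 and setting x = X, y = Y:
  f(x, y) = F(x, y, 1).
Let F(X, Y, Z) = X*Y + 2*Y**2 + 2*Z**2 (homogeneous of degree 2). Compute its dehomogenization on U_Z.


f(x, y) = x*y + 2*y**2 + 2

On U_Z we set Z = 1. Each monomial c·X^i·Y^j·Z^k in F becomes c·x^i·y^j·1^k = c·x^i·y^j.
Substituting Z = 1: F(X, Y, 1) = x*y + 2*y**2 + 2.
Note: deg(f) ≤ deg(F) = 2; strict inequality happens when F is divisible by Z (lost terms).


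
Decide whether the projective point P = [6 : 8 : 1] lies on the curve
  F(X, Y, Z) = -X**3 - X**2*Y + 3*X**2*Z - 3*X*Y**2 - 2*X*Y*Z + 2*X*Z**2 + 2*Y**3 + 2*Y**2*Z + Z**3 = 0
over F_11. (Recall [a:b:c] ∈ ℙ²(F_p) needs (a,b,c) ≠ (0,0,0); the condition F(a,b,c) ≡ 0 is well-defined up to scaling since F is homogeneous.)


F(6,8,1) ≡ 5 (mod 11); P is NOT on the curve.

Evaluate F(6, 8, 1) term-by-term (mod 11).
  -X**3 ↦ -1·216·1·1 = -216
  -X**2*Y ↦ -1·36·8·1 = -288
  3*X**2*Z ↦ 3·36·1·1 = 108
  -3*X*Y**2 ↦ -3·6·64·1 = -1152
  -2*X*Y*Z ↦ -2·6·8·1 = -96
  2*X*Z**2 ↦ 2·6·1·1 = 12
  2*Y**3 ↦ 2·1·512·1 = 1024
  2*Y**2*Z ↦ 2·1·64·1 = 128
  Z**3 ↦ 1·1·1·1 = 1
Sum: F(6, 8, 1) = (-216) + (-288) + (108) + (-1152) + (-96) + (12) + (1024) + (128) + (1) = -479.
Reducing mod 11: -479 ≡ 5 (mod 11).
Since F(a, b, c) ≡ 5 ≠ 0 (mod 11), P does NOT lie on the curve.


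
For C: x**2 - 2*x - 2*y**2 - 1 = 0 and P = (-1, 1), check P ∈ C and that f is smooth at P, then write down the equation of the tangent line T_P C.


Tangent line at P: -4*x - 4*y = 0.

Step 1: f(-1, 1) = 0, so P lies on C.
Step 2: partial derivatives
  f_x(x, y) = 2*x - 2, f_y(x, y) = -4*y.
  f_x(P) = -4, f_y(P) = -4 (gradient nonzero, so P is smooth).
Step 3: tangent line at P: -4·(x − -1) + -4·(y − 1) = 0.
Expanding: -4*x - 4*y = 0.


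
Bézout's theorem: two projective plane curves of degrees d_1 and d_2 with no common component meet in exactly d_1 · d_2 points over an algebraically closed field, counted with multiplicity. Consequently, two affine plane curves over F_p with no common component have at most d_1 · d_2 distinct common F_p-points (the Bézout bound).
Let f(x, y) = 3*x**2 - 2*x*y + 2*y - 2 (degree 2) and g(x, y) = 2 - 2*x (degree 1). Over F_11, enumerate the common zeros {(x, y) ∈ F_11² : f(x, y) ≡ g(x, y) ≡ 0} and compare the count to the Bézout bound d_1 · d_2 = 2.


Common zeros: ∅; count = 0; Bézout bound = 2.

deg(f) = 2, deg(g) = 1, so Bézout bound = 2.
Scan x ∈ F_11. For each x, list the y ∈ F_11 with f(x, y) ≡ 0 and those with g(x, y) ≡ 0 (mod 11); the common zeros in that column are the intersection.
  x = 0: f ≡ 0 at y ∈ {1}; g ≡ 0 at y ∈ ∅; common: ∅.
  x = 1: f ≡ 0 at y ∈ ∅; g ≡ 0 at y ∈ {0, 1, 2, 3, 4, 5, 6, 7, 8, 9, 10}; common: ∅.
  x = 2: f ≡ 0 at y ∈ {5}; g ≡ 0 at y ∈ ∅; common: ∅.
  x = 3: f ≡ 0 at y ∈ {9}; g ≡ 0 at y ∈ ∅; common: ∅.
  x = 4: f ≡ 0 at y ∈ {4}; g ≡ 0 at y ∈ ∅; common: ∅.
  x = 5: f ≡ 0 at y ∈ {5}; g ≡ 0 at y ∈ ∅; common: ∅.
  x = 6: f ≡ 0 at y ∈ {4}; g ≡ 0 at y ∈ ∅; common: ∅.
  x = 7: f ≡ 0 at y ∈ {2}; g ≡ 0 at y ∈ ∅; common: ∅.
  x = 8: f ≡ 0 at y ∈ {1}; g ≡ 0 at y ∈ ∅; common: ∅.
  x = 9: f ≡ 0 at y ∈ {2}; g ≡ 0 at y ∈ ∅; common: ∅.
  x = 10: f ≡ 0 at y ∈ {8}; g ≡ 0 at y ∈ ∅; common: ∅.
Collecting: common zeros = ∅, so the count is 0.
Comparison with the Bézout bound: 0 ≤ 2 = deg(f)·deg(g), as expected for curves with no common component (the affine F_11-count falls short of the bound because intersections may lie at infinity, over extension fields, or carry multiplicity).


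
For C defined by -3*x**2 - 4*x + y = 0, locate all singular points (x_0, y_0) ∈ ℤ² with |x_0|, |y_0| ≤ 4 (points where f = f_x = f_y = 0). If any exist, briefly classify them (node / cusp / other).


No singular points in the scanned grid; C is smooth there.

Compute partial derivatives:
  f_x = -6*x - 4.
  f_y = 1.
f_y = 1 is a nonzero constant, so f_y never vanishes: no point (x, y) can satisfy f = f_x = f_y = 0. In particular no (x, y) ∈ {−4, ..., 4}² is singular; the curve is smooth.


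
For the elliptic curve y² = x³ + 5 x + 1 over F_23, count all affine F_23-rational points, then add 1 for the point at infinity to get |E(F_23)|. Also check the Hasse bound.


Affine points = {(0, 1), (0, 22), (4, 4), (4, 19), (5, 6), (5, 17), (8, 1), (8, 22), (9, 4), (9, 19), (10, 4), (10, 19), (12, 8), (12, 15), (13, 3), (13, 20), (14, 3), (14, 20), (15, 1), (15, 22), (17, 10), (17, 13), (18, 9), (18, 14), (19, 3), (19, 20), (21, 11), (21, 12), (22, 8), (22, 15)}; affine count = 30; |E(F_23)| = 31.

Discriminant check: Δ ∝ 4a³ + 27b² = 4·5³ + 27·1² = 4·125 + 27·1 ≡ 21 (mod 23). Nonzero ⇒ E is nonsingular.
For each x ∈ F_23, compute rhs = x³ + 5·x + 1 mod 23, then count y ∈ F_23 with y² ≡ rhs.
  x = 0: rhs = 1, matching y values: 1, 22 (2 points).
  x = 1: rhs = 7, matching y values: none (0 points).
  x = 2: rhs = 19, matching y values: none (0 points).
  x = 3: rhs = 20, matching y values: none (0 points).
  x = 4: rhs = 16, matching y values: 4, 19 (2 points).
  x = 5: rhs = 13, matching y values: 6, 17 (2 points).
  x = 6: rhs = 17, matching y values: none (0 points).
  x = 7: rhs = 11, matching y values: none (0 points).
  x = 8: rhs = 1, matching y values: 1, 22 (2 points).
  x = 9: rhs = 16, matching y values: 4, 19 (2 points).
  x = 10: rhs = 16, matching y values: 4, 19 (2 points).
  x = 11: rhs = 7, matching y values: none (0 points).
  x = 12: rhs = 18, matching y values: 8, 15 (2 points).
  x = 13: rhs = 9, matching y values: 3, 20 (2 points).
  x = 14: rhs = 9, matching y values: 3, 20 (2 points).
  x = 15: rhs = 1, matching y values: 1, 22 (2 points).
  x = 16: rhs = 14, matching y values: none (0 points).
  x = 17: rhs = 8, matching y values: 10, 13 (2 points).
  x = 18: rhs = 12, matching y values: 9, 14 (2 points).
  x = 19: rhs = 9, matching y values: 3, 20 (2 points).
  x = 20: rhs = 5, matching y values: none (0 points).
  x = 21: rhs = 6, matching y values: 11, 12 (2 points).
  x = 22: rhs = 18, matching y values: 8, 15 (2 points).
Total affine count: 30.
Full point count |E(F_23)| = 30 + 1 = 31.
Hasse bound: |31 − (23+1)| = |7| = 7 ≤ 2√23 ≈ 9.5917 ✓.


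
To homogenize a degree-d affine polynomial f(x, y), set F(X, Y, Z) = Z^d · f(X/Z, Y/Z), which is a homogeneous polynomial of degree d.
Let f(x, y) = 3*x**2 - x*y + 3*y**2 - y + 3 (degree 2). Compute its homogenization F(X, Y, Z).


F(X, Y, Z) = 3*X**2 - X*Y + 3*Y**2 - Y*Z + 3*Z**2

deg(f) = 2.
Substitute x = X/Z, y = Y/Z into f, then multiply by Z^2.
  monomial 3·x^2·y^0 ↦ 3·X^2·Y^0·Z^0.
  monomial -1·x^1·y^1 ↦ -1·X^1·Y^1·Z^0.
  monomial 3·x^0·y^2 ↦ 3·X^0·Y^2·Z^0.
  monomial -1·x^0·y^1 ↦ -1·X^0·Y^1·Z^1.
  monomial 3·x^0·y^0 ↦ 3·X^0·Y^0·Z^2.
Collecting: F(X, Y, Z) = 3*X**2 - X*Y + 3*Y**2 - Y*Z + 3*Z**2.


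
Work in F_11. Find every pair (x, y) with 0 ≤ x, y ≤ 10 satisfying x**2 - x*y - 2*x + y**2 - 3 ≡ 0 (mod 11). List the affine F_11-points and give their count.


Affine F_11-points: {(0, 5), (0, 6), (2, 3), (2, 10), (3, 0), (3, 3), (7, 2), (7, 5), (8, 2), (8, 6), (10, 0), (10, 10)}; count = 12.

For each of the 121 pairs (x, y) ∈ F_11², evaluate f(x, y) mod 11. Record the zeros.
  x = 0: [0↦8, 1↦9, 2↦1, 3↦6, 4↦2, 5↦0, 6↦0, 7↦2, 8↦6, 9↦1, 10↦9]  zeros at y ∈ {5, 6}
  x = 1: [0↦7, 1↦7, 2↦9, 3↦2, 4↦8, 5↦5, 6↦4, 7↦5, 8↦8, 9↦2, 10↦9]  zeros at y ∈ ∅
  x = 2: [0↦8, 1↦7, 2↦8, 3↦0, 4↦5, 5↦1, 6↦10, 7↦10, 8↦1, 9↦5, 10↦0]  zeros at y ∈ {3, 10}
  x = 3: [0↦0, 1↦9, 2↦9, 3↦0, 4↦4, 5↦10, 6↦7, 7↦6, 8↦7, 9↦10, 10↦4]  zeros at y ∈ {0, 3}
  x = 4: [0↦5, 1↦2, 2↦1, 3↦2, 4↦5, 5↦10, 6↦6, 7↦4, 8↦4, 9↦6, 10↦10]  zeros at y ∈ ∅
  x = 5: [0↦1, 1↦8, 2↦6, 3↦6, 4↦8, 5↦1, 6↦7, 7↦4, 8↦3, 9↦4, 10↦7]  zeros at y ∈ ∅
  x = 6: [0↦10, 1↦5, 2↦2, 3↦1, 4↦2, 5↦5, 6↦10, 7↦6, 8↦4, 9↦4, 10↦6]  zeros at y ∈ ∅
  x = 7: [0↦10, 1↦4, 2↦0, 3↦9, 4↦9, 5↦0, 6↦4, 7↦10, 8↦7, 9↦6, 10↦7]  zeros at y ∈ {2, 5}
  x = 8: [0↦1, 1↦5, 2↦0, 3↦8, 4↦7, 5↦8, 6↦0, 7↦5, 8↦1, 9↦10, 10↦10]  zeros at y ∈ {2, 6}
  x = 9: [0↦5, 1↦8, 2↦2, 3↦9, 4↦7, 5↦7, 6↦9, 7↦2, 8↦8, 9↦5, 10↦4]  zeros at y ∈ ∅
  x = 10: [0↦0, 1↦2, 2↦6, 3↦1, 4↦9, 5↦8, 6↦9, 7↦1, 8↦6, 9↦2, 10↦0]  zeros at y ∈ {0, 10}
Collecting zeros: affine points = {(0, 5), (0, 6), (2, 3), (2, 10), (3, 0), (3, 3), (7, 2), (7, 5), (8, 2), (8, 6), (10, 0), (10, 10)}.
Total count |C(F_11)_aff| = 12.


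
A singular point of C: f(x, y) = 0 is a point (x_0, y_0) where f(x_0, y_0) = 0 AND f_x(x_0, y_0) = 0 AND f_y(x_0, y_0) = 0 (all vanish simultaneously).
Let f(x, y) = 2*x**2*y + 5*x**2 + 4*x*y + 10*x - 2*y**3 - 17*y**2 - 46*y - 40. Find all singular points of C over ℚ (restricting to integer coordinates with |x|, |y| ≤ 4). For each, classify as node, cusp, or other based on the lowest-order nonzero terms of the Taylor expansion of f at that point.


Singular points: {(-1, -3)}; classification: node.

Compute partial derivatives:
  f_x = 4*x*y + 10*x + 4*y + 10.
  f_y = 2*x**2 + 4*x - 6*y**2 - 34*y - 46.
Scan x_0 ∈ {−4, ..., 4}. For each x_0, f_y(x_0, y) is a polynomial in y; find its integer roots y ∈ {−4, ..., 4}, then test f_x and f at those candidates.
  x = -4: f_y(-4, y) = -6*y**2 - 34*y - 30; no integer root y with |y| ≤ 4.
  x = -3: f_y(-3, y) = -6*y**2 - 34*y - 40; vanishes at y ∈ {-4}. (-3, -4): f_x = 12 ≠ 0.
  x = -2: f_y(-2, y) = -6*y**2 - 34*y - 46; no integer root y with |y| ≤ 4.
  x = -1: f_y(-1, y) = -6*y**2 - 34*y - 48; vanishes at y ∈ {-3}. (-1, -3): f_x = 0, f = 0 — SINGULAR.
  x = 0: f_y(0, y) = -6*y**2 - 34*y - 46; no integer root y with |y| ≤ 4.
  x = 1: f_y(1, y) = -6*y**2 - 34*y - 40; vanishes at y ∈ {-4}. (1, -4): f_x = -12 ≠ 0.
  x = 2: f_y(2, y) = -6*y**2 - 34*y - 30; no integer root y with |y| ≤ 4.
  x = 3: f_y(3, y) = -6*y**2 - 34*y - 16; no integer root y with |y| ≤ 4.
  x = 4: f_y(4, y) = -6*y**2 - 34*y + 2; no integer root y with |y| ≤ 4.
Only singular point on the grid: (-1, -3).
Classify: substitute x = -1 + u, y = -3 + v and expand: f = 2*u**2*v - u**2 - 2*v**3 + v**2.
No constant or linear terms (consistent with a singular point). Quadratic part: -u**2 + v**2. Cubic part: 2*u**2*v - 2*v**3.
The quadratic part v**2 - u**2 = (v − u)(v + u) splits into two distinct linear factors, so there are two distinct tangent lines y − -3 = ±(x − -1) — this is a node (ordinary double point).
Classification: node.


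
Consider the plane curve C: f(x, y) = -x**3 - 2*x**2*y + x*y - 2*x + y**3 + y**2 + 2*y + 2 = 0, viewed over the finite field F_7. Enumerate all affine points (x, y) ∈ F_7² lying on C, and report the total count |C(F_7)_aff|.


Affine F_7-points: {(0, 6), (1, 5), (2, 3), (3, 1), (4, 0), (4, 3), (5, 0)}; count = 7.

For each of the 49 pairs (x, y) ∈ F_7², evaluate f(x, y) mod 7. Record the zeros.
  x = 0: [0↦2, 1↦6, 2↦4, 3↦2, 4↦6, 5↦1, 6↦0]  zeros at y ∈ {6}
  x = 1: [0↦6, 1↦2, 2↦6, 3↦3, 4↦6, 5↦0, 6↦5]  zeros at y ∈ {5}
  x = 2: [0↦4, 1↦2, 2↦1, 3↦0, 4↦5, 5↦1, 6↦1]  zeros at y ∈ {3}
  x = 3: [0↦4, 1↦0, 2↦4, 3↦1, 4↦4, 5↦5, 6↦3]  zeros at y ∈ {1}
  x = 4: [0↦0, 1↦4, 2↦2, 3↦0, 4↦4, 5↦6, 6↦5]  zeros at y ∈ {0, 3}
  x = 5: [0↦0, 1↦1, 2↦3, 3↦5, 4↦6, 5↦5, 6↦1]  zeros at y ∈ {0}
  x = 6: [0↦5, 1↦6, 2↦1, 3↦3, 4↦4, 5↦3, 6↦6]  zeros at y ∈ ∅
Collecting zeros: affine points = {(0, 6), (1, 5), (2, 3), (3, 1), (4, 0), (4, 3), (5, 0)}.
Total count |C(F_7)_aff| = 7.


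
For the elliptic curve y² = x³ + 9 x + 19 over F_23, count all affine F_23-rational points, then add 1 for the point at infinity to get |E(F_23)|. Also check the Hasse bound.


Affine points = {(1, 11), (1, 12), (3, 2), (3, 21), (4, 2), (4, 21), (6, 6), (6, 17), (9, 1), (9, 22), (11, 0), (16, 2), (16, 21), (17, 5), (17, 18), (21, 4), (21, 19), (22, 3), (22, 20)}; affine count = 19; |E(F_23)| = 20.

Discriminant check: Δ ∝ 4a³ + 27b² = 4·9³ + 27·19² = 4·729 + 27·361 ≡ 13 (mod 23). Nonzero ⇒ E is nonsingular.
For each x ∈ F_23, compute rhs = x³ + 9·x + 19 mod 23, then count y ∈ F_23 with y² ≡ rhs.
  x = 0: rhs = 19, matching y values: none (0 points).
  x = 1: rhs = 6, matching y values: 11, 12 (2 points).
  x = 2: rhs = 22, matching y values: none (0 points).
  x = 3: rhs = 4, matching y values: 2, 21 (2 points).
  x = 4: rhs = 4, matching y values: 2, 21 (2 points).
  x = 5: rhs = 5, matching y values: none (0 points).
  x = 6: rhs = 13, matching y values: 6, 17 (2 points).
  x = 7: rhs = 11, matching y values: none (0 points).
  x = 8: rhs = 5, matching y values: none (0 points).
  x = 9: rhs = 1, matching y values: 1, 22 (2 points).
  x = 10: rhs = 5, matching y values: none (0 points).
  x = 11: rhs = 0, matching y values: 0 (1 points).
  x = 12: rhs = 15, matching y values: none (0 points).
  x = 13: rhs = 10, matching y values: none (0 points).
  x = 14: rhs = 14, matching y values: none (0 points).
  x = 15: rhs = 10, matching y values: none (0 points).
  x = 16: rhs = 4, matching y values: 2, 21 (2 points).
  x = 17: rhs = 2, matching y values: 5, 18 (2 points).
  x = 18: rhs = 10, matching y values: none (0 points).
  x = 19: rhs = 11, matching y values: none (0 points).
  x = 20: rhs = 11, matching y values: none (0 points).
  x = 21: rhs = 16, matching y values: 4, 19 (2 points).
  x = 22: rhs = 9, matching y values: 3, 20 (2 points).
Total affine count: 19.
Full point count |E(F_23)| = 19 + 1 = 20.
Hasse bound: |20 − (23+1)| = |-4| = 4 ≤ 2√23 ≈ 9.5917 ✓.


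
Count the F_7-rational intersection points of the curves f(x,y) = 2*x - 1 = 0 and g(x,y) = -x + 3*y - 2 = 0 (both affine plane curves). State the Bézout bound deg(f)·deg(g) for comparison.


Common zeros: {(4, 2)}; count = 1; Bézout bound = 1.

deg(f) = 1, deg(g) = 1, so Bézout bound = 1.
Scan x ∈ F_7. For each x, list the y ∈ F_7 with f(x, y) ≡ 0 and those with g(x, y) ≡ 0 (mod 7); the common zeros in that column are the intersection.
  x = 0: f ≡ 0 at y ∈ ∅; g ≡ 0 at y ∈ {3}; common: ∅.
  x = 1: f ≡ 0 at y ∈ ∅; g ≡ 0 at y ∈ {1}; common: ∅.
  x = 2: f ≡ 0 at y ∈ ∅; g ≡ 0 at y ∈ {6}; common: ∅.
  x = 3: f ≡ 0 at y ∈ ∅; g ≡ 0 at y ∈ {4}; common: ∅.
  x = 4: f ≡ 0 at y ∈ {0, 1, 2, 3, 4, 5, 6}; g ≡ 0 at y ∈ {2}; common: {2}.
  x = 5: f ≡ 0 at y ∈ ∅; g ≡ 0 at y ∈ {0}; common: ∅.
  x = 6: f ≡ 0 at y ∈ ∅; g ≡ 0 at y ∈ {5}; common: ∅.
Collecting: common zeros = {(4, 2)}, so the count is 1.
Comparison with the Bézout bound: 1 ≤ 1 = deg(f)·deg(g), as expected for curves with no common component (the bound is attained).


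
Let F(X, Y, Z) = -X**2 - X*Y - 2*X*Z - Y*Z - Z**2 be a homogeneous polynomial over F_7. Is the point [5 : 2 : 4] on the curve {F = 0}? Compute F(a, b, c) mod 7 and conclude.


F(5,2,4) ≡ 6 (mod 7); P is NOT on the curve.

Evaluate F(5, 2, 4) term-by-term (mod 7).
  -X**2 ↦ -1·25·1·1 = -25
  -X*Y ↦ -1·5·2·1 = -10
  -2*X*Z ↦ -2·5·1·4 = -40
  -Y*Z ↦ -1·1·2·4 = -8
  -Z**2 ↦ -1·1·1·16 = -16
Sum: F(5, 2, 4) = (-25) + (-10) + (-40) + (-8) + (-16) = -99.
Reducing mod 7: -99 ≡ 6 (mod 7).
Since F(a, b, c) ≡ 6 ≠ 0 (mod 7), P does NOT lie on the curve.


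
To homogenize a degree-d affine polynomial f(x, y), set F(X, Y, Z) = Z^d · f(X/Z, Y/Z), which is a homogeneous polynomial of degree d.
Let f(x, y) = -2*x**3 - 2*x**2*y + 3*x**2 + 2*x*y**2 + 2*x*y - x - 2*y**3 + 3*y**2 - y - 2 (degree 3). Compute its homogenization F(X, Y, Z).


F(X, Y, Z) = -2*X**3 - 2*X**2*Y + 3*X**2*Z + 2*X*Y**2 + 2*X*Y*Z - X*Z**2 - 2*Y**3 + 3*Y**2*Z - Y*Z**2 - 2*Z**3

deg(f) = 3.
Substitute x = X/Z, y = Y/Z into f, then multiply by Z^3.
  monomial -2·x^3·y^0 ↦ -2·X^3·Y^0·Z^0.
  monomial -2·x^2·y^1 ↦ -2·X^2·Y^1·Z^0.
  monomial 3·x^2·y^0 ↦ 3·X^2·Y^0·Z^1.
  monomial 2·x^1·y^2 ↦ 2·X^1·Y^2·Z^0.
  monomial 2·x^1·y^1 ↦ 2·X^1·Y^1·Z^1.
  monomial -1·x^1·y^0 ↦ -1·X^1·Y^0·Z^2.
  monomial -2·x^0·y^3 ↦ -2·X^0·Y^3·Z^0.
  monomial 3·x^0·y^2 ↦ 3·X^0·Y^2·Z^1.
  monomial -1·x^0·y^1 ↦ -1·X^0·Y^1·Z^2.
  monomial -2·x^0·y^0 ↦ -2·X^0·Y^0·Z^3.
Collecting: F(X, Y, Z) = -2*X**3 - 2*X**2*Y + 3*X**2*Z + 2*X*Y**2 + 2*X*Y*Z - X*Z**2 - 2*Y**3 + 3*Y**2*Z - Y*Z**2 - 2*Z**3.


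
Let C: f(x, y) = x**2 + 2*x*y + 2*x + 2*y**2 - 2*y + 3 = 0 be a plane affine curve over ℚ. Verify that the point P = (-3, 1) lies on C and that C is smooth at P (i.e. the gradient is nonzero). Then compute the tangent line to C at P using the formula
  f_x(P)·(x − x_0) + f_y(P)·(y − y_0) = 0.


Tangent line at P: -2*x - 4*y - 2 = 0.

Step 1: f(-3, 1) = 0, so P lies on C.
Step 2: partial derivatives
  f_x(x, y) = 2*x + 2*y + 2, f_y(x, y) = 2*x + 4*y - 2.
  f_x(P) = -2, f_y(P) = -4 (gradient nonzero, so P is smooth).
Step 3: tangent line at P: -2·(x − -3) + -4·(y − 1) = 0.
Expanding: -2*x - 4*y - 2 = 0.


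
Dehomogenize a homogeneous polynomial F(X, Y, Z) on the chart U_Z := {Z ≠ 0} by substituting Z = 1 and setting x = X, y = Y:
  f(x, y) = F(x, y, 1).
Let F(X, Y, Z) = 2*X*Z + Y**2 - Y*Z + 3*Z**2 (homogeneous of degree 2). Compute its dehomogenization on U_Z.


f(x, y) = 2*x + y**2 - y + 3

On U_Z we set Z = 1. Each monomial c·X^i·Y^j·Z^k in F becomes c·x^i·y^j·1^k = c·x^i·y^j.
Substituting Z = 1: F(X, Y, 1) = 2*x + y**2 - y + 3.
Note: deg(f) ≤ deg(F) = 2; strict inequality happens when F is divisible by Z (lost terms).


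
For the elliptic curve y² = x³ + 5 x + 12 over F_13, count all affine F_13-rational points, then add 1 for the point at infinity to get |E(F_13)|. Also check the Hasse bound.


Affine points = {(0, 5), (0, 8), (2, 2), (2, 11), (7, 0), (10, 3), (10, 10)}; affine count = 7; |E(F_13)| = 8.

Discriminant check: Δ ∝ 4a³ + 27b² = 4·5³ + 27·12² = 4·125 + 27·144 ≡ 7 (mod 13). Nonzero ⇒ E is nonsingular.
For each x ∈ F_13, compute rhs = x³ + 5·x + 12 mod 13, then count y ∈ F_13 with y² ≡ rhs.
  x = 0: rhs = 12, matching y values: 5, 8 (2 points).
  x = 1: rhs = 5, matching y values: none (0 points).
  x = 2: rhs = 4, matching y values: 2, 11 (2 points).
  x = 3: rhs = 2, matching y values: none (0 points).
  x = 4: rhs = 5, matching y values: none (0 points).
  x = 5: rhs = 6, matching y values: none (0 points).
  x = 6: rhs = 11, matching y values: none (0 points).
  x = 7: rhs = 0, matching y values: 0 (1 points).
  x = 8: rhs = 5, matching y values: none (0 points).
  x = 9: rhs = 6, matching y values: none (0 points).
  x = 10: rhs = 9, matching y values: 3, 10 (2 points).
  x = 11: rhs = 7, matching y values: none (0 points).
  x = 12: rhs = 6, matching y values: none (0 points).
Total affine count: 7.
Full point count |E(F_13)| = 7 + 1 = 8.
Hasse bound: |8 − (13+1)| = |-6| = 6 ≤ 2√13 ≈ 7.2111 ✓.


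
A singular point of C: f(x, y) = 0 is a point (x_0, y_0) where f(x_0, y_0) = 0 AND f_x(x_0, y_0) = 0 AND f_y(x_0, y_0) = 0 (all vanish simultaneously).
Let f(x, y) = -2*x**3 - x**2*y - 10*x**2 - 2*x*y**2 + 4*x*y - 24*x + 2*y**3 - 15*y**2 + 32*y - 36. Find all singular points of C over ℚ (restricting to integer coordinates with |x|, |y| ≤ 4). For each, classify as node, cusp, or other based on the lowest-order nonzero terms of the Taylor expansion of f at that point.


Singular points: {(-2, 2)}; classification: cusp.

Compute partial derivatives:
  f_x = -6*x**2 - 2*x*y - 20*x - 2*y**2 + 4*y - 24.
  f_y = -x**2 - 4*x*y + 4*x + 6*y**2 - 30*y + 32.
Scan x_0 ∈ {−4, ..., 4}. For each x_0, f_y(x_0, y) is a polynomial in y; find its integer roots y ∈ {−4, ..., 4}, then test f_x and f at those candidates.
  x = -4: f_y(-4, y) = 6*y**2 - 14*y; vanishes at y ∈ {0}. (-4, 0): f_x = -40 ≠ 0.
  x = -3: f_y(-3, y) = 6*y**2 - 18*y + 11; no integer root y with |y| ≤ 4.
  x = -2: f_y(-2, y) = 6*y**2 - 22*y + 20; vanishes at y ∈ {2}. (-2, 2): f_x = 0, f = 0 — SINGULAR.
  x = -1: f_y(-1, y) = 6*y**2 - 26*y + 27; no integer root y with |y| ≤ 4.
  x = 0: f_y(0, y) = 6*y**2 - 30*y + 32; no integer root y with |y| ≤ 4.
  x = 1: f_y(1, y) = 6*y**2 - 34*y + 35; no integer root y with |y| ≤ 4.
  x = 2: f_y(2, y) = 6*y**2 - 38*y + 36; no integer root y with |y| ≤ 4.
  x = 3: f_y(3, y) = 6*y**2 - 42*y + 35; no integer root y with |y| ≤ 4.
  x = 4: f_y(4, y) = 6*y**2 - 46*y + 32; no integer root y with |y| ≤ 4.
Only singular point on the grid: (-2, 2).
Classify: substitute x = -2 + u, y = 2 + v and expand: f = -2*u**3 - u**2*v - 2*u*v**2 + 2*v**3 + v**2.
No constant or linear terms (consistent with a singular point). Quadratic part: v**2. Cubic part: -2*u**3 - u**2*v - 2*u*v**2 + 2*v**3.
The quadratic part v**2 is a perfect square, so there is a single (double) tangent line v = 0, i.e. y = 2. Restricting the cubic part to that line (v = 0) leaves -2*u**3 ≠ 0, so f is not divisible by v and the branch is v² ≈ 2*u**3 to lowest order — this is a cusp.
Classification: cusp.


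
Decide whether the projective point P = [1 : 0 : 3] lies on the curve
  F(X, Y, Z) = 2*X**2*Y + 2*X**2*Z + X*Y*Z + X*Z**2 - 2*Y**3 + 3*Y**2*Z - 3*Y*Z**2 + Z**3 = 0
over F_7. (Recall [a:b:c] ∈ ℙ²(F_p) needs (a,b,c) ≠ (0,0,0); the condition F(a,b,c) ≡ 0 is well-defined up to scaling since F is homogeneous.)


F(1,0,3) ≡ 0 (mod 7); P is on the curve.

Evaluate F(1, 0, 3) term-by-term (mod 7).
  2*X**2*Y ↦ 2·1·0·1 = 0
  2*X**2*Z ↦ 2·1·1·3 = 6
  X*Y*Z ↦ 1·1·0·3 = 0
  X*Z**2 ↦ 1·1·1·9 = 9
  -2*Y**3 ↦ -2·1·0·1 = 0
  3*Y**2*Z ↦ 3·1·0·3 = 0
  -3*Y*Z**2 ↦ -3·1·0·9 = 0
  Z**3 ↦ 1·1·1·27 = 27
Sum: F(1, 0, 3) = (0) + (6) + (0) + (9) + (0) + (0) + (0) + (27) = 42.
Reducing mod 7: 42 ≡ 0 (mod 7).
Since F(a, b, c) ≡ 0 (mod 7), P lies on the curve.


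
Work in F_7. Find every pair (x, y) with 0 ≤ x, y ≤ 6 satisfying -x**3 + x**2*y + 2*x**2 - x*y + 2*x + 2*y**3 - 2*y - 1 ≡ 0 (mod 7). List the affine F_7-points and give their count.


Affine F_7-points: {(0, 4), (1, 2), (3, 4), (3, 5), (5, 2), (5, 3), (6, 0)}; count = 7.

For each of the 49 pairs (x, y) ∈ F_7², evaluate f(x, y) mod 7. Record the zeros.
  x = 0: [0↦6, 1↦6, 2↦4, 3↦5, 4↦0, 5↦1, 6↦6]  zeros at y ∈ {4}
  x = 1: [0↦2, 1↦2, 2↦0, 3↦1, 4↦3, 5↦4, 6↦2]  zeros at y ∈ {2}
  x = 2: [0↦3, 1↦5, 2↦5, 3↦1, 4↦5, 5↦1, 6↦1]  zeros at y ∈ ∅
  x = 3: [0↦3, 1↦2, 2↦6, 3↦6, 4↦0, 5↦0, 6↦4]  zeros at y ∈ {4, 5}
  x = 4: [0↦3, 1↦1, 2↦4, 3↦3, 4↦3, 5↦2, 6↦5]  zeros at y ∈ ∅
  x = 5: [0↦4, 1↦3, 2↦0, 3↦0, 4↦1, 5↦1, 6↦5]  zeros at y ∈ {2, 3}
  x = 6: [0↦0, 1↦2, 2↦2, 3↦5, 4↦2, 5↦5, 6↦5]  zeros at y ∈ {0}
Collecting zeros: affine points = {(0, 4), (1, 2), (3, 4), (3, 5), (5, 2), (5, 3), (6, 0)}.
Total count |C(F_7)_aff| = 7.


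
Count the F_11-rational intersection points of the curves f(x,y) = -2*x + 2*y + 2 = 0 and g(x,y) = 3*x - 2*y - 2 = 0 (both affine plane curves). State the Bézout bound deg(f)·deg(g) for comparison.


Common zeros: {(0, 10)}; count = 1; Bézout bound = 1.

deg(f) = 1, deg(g) = 1, so Bézout bound = 1.
Scan x ∈ F_11. For each x, list the y ∈ F_11 with f(x, y) ≡ 0 and those with g(x, y) ≡ 0 (mod 11); the common zeros in that column are the intersection.
  x = 0: f ≡ 0 at y ∈ {10}; g ≡ 0 at y ∈ {10}; common: {10}.
  x = 1: f ≡ 0 at y ∈ {0}; g ≡ 0 at y ∈ {6}; common: ∅.
  x = 2: f ≡ 0 at y ∈ {1}; g ≡ 0 at y ∈ {2}; common: ∅.
  x = 3: f ≡ 0 at y ∈ {2}; g ≡ 0 at y ∈ {9}; common: ∅.
  x = 4: f ≡ 0 at y ∈ {3}; g ≡ 0 at y ∈ {5}; common: ∅.
  x = 5: f ≡ 0 at y ∈ {4}; g ≡ 0 at y ∈ {1}; common: ∅.
  x = 6: f ≡ 0 at y ∈ {5}; g ≡ 0 at y ∈ {8}; common: ∅.
  x = 7: f ≡ 0 at y ∈ {6}; g ≡ 0 at y ∈ {4}; common: ∅.
  x = 8: f ≡ 0 at y ∈ {7}; g ≡ 0 at y ∈ {0}; common: ∅.
  x = 9: f ≡ 0 at y ∈ {8}; g ≡ 0 at y ∈ {7}; common: ∅.
  x = 10: f ≡ 0 at y ∈ {9}; g ≡ 0 at y ∈ {3}; common: ∅.
Collecting: common zeros = {(0, 10)}, so the count is 1.
Comparison with the Bézout bound: 1 ≤ 1 = deg(f)·deg(g), as expected for curves with no common component (the bound is attained).


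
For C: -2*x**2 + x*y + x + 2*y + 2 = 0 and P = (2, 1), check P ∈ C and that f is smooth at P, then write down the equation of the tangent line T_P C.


Tangent line at P: -6*x + 4*y + 8 = 0.

Step 1: f(2, 1) = 0, so P lies on C.
Step 2: partial derivatives
  f_x(x, y) = -4*x + y + 1, f_y(x, y) = x + 2.
  f_x(P) = -6, f_y(P) = 4 (gradient nonzero, so P is smooth).
Step 3: tangent line at P: -6·(x − 2) + 4·(y − 1) = 0.
Expanding: -6*x + 4*y + 8 = 0.


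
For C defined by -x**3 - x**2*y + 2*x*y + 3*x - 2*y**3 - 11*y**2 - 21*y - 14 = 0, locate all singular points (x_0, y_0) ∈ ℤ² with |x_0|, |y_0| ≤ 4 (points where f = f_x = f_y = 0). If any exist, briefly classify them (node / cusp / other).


Singular points: {(1, -2)}; classification: node.

Compute partial derivatives:
  f_x = -3*x**2 - 2*x*y + 2*y + 3.
  f_y = -x**2 + 2*x - 6*y**2 - 22*y - 21.
Scan x_0 ∈ {−4, ..., 4}. For each x_0, f_y(x_0, y) is a polynomial in y; find its integer roots y ∈ {−4, ..., 4}, then test f_x and f at those candidates.
  x = -4: f_y(-4, y) = -6*y**2 - 22*y - 45; no integer root y with |y| ≤ 4.
  x = -3: f_y(-3, y) = -6*y**2 - 22*y - 36; no integer root y with |y| ≤ 4.
  x = -2: f_y(-2, y) = -6*y**2 - 22*y - 29; no integer root y with |y| ≤ 4.
  x = -1: f_y(-1, y) = -6*y**2 - 22*y - 24; no integer root y with |y| ≤ 4.
  x = 0: f_y(0, y) = -6*y**2 - 22*y - 21; no integer root y with |y| ≤ 4.
  x = 1: f_y(1, y) = -6*y**2 - 22*y - 20; vanishes at y ∈ {-2}. (1, -2): f_x = 0, f = 0 — SINGULAR.
  x = 2: f_y(2, y) = -6*y**2 - 22*y - 21; no integer root y with |y| ≤ 4.
  x = 3: f_y(3, y) = -6*y**2 - 22*y - 24; no integer root y with |y| ≤ 4.
  x = 4: f_y(4, y) = -6*y**2 - 22*y - 29; no integer root y with |y| ≤ 4.
Only singular point on the grid: (1, -2).
Classify: substitute x = 1 + u, y = -2 + v and expand: f = -u**3 - u**2*v - u**2 - 2*v**3 + v**2.
No constant or linear terms (consistent with a singular point). Quadratic part: -u**2 + v**2. Cubic part: -u**3 - u**2*v - 2*v**3.
The quadratic part v**2 - u**2 = (v − u)(v + u) splits into two distinct linear factors, so there are two distinct tangent lines y − -2 = ±(x − 1) — this is a node (ordinary double point).
Classification: node.
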